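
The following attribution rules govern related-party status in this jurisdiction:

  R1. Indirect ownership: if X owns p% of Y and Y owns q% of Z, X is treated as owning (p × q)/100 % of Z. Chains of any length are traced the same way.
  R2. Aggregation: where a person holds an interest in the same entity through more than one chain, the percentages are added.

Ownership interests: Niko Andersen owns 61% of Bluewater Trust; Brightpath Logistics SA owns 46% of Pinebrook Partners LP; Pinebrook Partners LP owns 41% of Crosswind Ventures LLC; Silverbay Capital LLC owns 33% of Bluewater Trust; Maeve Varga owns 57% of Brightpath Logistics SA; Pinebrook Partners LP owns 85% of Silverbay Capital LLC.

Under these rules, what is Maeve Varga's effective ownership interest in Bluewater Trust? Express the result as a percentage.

7.35471%

Chain via Brightpath Logistics SA → Pinebrook Partners LP → Silverbay Capital LLC (R1): 57% × 46% × 85% × 33% = 7.35471% of Bluewater Trust.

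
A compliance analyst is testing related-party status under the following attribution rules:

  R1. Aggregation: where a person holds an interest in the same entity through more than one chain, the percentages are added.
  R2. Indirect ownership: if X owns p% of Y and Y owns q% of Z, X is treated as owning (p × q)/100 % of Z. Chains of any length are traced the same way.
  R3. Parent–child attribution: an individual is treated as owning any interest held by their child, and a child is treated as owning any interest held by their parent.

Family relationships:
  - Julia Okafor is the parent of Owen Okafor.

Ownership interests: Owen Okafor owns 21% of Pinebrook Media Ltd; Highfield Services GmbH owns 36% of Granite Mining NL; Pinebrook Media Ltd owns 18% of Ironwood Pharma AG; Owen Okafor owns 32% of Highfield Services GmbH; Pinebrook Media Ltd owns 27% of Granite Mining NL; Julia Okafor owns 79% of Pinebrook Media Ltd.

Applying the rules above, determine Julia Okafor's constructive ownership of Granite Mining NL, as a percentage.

By parent–child attribution (R3), Julia Okafor is treated as also owning Owen Okafor's interest in Pinebrook Media Ltd, giving 79% + 21% = 100%.
By parent–child attribution (R3), Julia Okafor is treated as owning Owen Okafor's 32% interest in Highfield Services GmbH.
Chain via Pinebrook Media Ltd (R2): 100% × 27% = 27% of Granite Mining NL.
Chain via Highfield Services GmbH (R2): 32% × 36% = 11.52% of Granite Mining NL.
Aggregating (R1): 27% + 11.52% = 38.52%.

38.52%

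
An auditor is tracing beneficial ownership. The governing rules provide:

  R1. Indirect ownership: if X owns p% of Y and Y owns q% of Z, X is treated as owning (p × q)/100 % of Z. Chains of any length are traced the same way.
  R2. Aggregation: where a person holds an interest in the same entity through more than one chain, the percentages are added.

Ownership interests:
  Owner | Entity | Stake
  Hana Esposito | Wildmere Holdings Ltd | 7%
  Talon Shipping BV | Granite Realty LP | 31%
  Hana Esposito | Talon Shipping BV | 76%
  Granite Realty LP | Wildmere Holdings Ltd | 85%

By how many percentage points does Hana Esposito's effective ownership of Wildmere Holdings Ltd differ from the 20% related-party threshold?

7.026

Chain via Talon Shipping BV → Granite Realty LP (R1): 76% × 31% × 85% = 20.026% of Wildmere Holdings Ltd.
Direct interest in Wildmere Holdings Ltd: 7%.
Aggregating (R2): 20.026% + 7% = 27.026%.
27.026% exceeds the 20% threshold by 7.026 percentage points.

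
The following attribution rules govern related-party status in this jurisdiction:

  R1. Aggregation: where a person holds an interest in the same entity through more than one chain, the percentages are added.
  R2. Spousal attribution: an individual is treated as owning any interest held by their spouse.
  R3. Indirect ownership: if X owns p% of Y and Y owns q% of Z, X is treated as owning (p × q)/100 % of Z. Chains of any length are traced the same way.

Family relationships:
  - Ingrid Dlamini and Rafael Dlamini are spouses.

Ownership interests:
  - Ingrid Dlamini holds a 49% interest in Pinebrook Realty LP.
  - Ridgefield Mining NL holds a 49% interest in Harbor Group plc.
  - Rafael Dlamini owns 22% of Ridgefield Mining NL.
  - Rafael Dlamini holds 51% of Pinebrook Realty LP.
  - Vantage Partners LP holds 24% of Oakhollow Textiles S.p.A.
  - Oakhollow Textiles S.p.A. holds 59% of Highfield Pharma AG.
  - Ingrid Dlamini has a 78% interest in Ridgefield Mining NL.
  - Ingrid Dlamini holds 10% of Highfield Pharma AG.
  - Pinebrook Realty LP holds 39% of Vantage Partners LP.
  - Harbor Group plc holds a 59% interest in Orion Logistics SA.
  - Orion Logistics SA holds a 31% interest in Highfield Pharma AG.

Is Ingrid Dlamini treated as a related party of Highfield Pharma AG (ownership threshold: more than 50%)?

No

By spousal attribution (R2), Ingrid Dlamini is treated as also owning Rafael Dlamini's interest in Ridgefield Mining NL, giving 78% + 22% = 100%.
By spousal attribution (R2), Ingrid Dlamini is treated as also owning Rafael Dlamini's interest in Pinebrook Realty LP, giving 49% + 51% = 100%.
Chain via Ridgefield Mining NL → Harbor Group plc → Orion Logistics SA (R3): 100% × 49% × 59% × 31% = 8.9621% of Highfield Pharma AG.
Chain via Pinebrook Realty LP → Vantage Partners LP → Oakhollow Textiles S.p.A. (R3): 100% × 39% × 24% × 59% = 5.5224% of Highfield Pharma AG.
Direct interest in Highfield Pharma AG: 10%.
Aggregating (R1): 8.9621% + 5.5224% + 10% = 24.4845%.
24.4845% does not exceed the 50% threshold, so Ingrid is not a related party to Highfield Pharma AG.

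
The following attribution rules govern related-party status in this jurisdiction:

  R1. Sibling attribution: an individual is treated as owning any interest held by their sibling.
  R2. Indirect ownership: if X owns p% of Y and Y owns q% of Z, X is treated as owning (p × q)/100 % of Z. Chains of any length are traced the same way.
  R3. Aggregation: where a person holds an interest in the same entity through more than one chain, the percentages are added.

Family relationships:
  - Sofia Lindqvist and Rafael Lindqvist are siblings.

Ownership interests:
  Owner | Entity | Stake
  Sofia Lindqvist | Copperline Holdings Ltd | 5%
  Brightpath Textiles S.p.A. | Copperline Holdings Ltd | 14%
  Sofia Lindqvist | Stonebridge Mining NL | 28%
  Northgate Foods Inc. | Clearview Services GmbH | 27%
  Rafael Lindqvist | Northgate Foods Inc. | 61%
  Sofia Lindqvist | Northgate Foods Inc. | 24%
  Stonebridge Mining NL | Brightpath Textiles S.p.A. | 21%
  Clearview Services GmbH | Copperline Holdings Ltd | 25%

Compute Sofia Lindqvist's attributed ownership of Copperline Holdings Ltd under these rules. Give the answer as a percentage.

11.5607%

By sibling attribution (R1), Sofia Lindqvist is treated as also owning Rafael Lindqvist's interest in Northgate Foods Inc, giving 24% + 61% = 85%.
Chain via Northgate Foods Inc. → Clearview Services GmbH (R2): 85% × 27% × 25% = 5.7375% of Copperline Holdings Ltd.
Chain via Stonebridge Mining NL → Brightpath Textiles S.p.A. (R2): 28% × 21% × 14% = 0.8232% of Copperline Holdings Ltd.
Direct interest in Copperline Holdings Ltd: 5%.
Aggregating (R3): 5.7375% + 0.8232% + 5% = 11.5607%.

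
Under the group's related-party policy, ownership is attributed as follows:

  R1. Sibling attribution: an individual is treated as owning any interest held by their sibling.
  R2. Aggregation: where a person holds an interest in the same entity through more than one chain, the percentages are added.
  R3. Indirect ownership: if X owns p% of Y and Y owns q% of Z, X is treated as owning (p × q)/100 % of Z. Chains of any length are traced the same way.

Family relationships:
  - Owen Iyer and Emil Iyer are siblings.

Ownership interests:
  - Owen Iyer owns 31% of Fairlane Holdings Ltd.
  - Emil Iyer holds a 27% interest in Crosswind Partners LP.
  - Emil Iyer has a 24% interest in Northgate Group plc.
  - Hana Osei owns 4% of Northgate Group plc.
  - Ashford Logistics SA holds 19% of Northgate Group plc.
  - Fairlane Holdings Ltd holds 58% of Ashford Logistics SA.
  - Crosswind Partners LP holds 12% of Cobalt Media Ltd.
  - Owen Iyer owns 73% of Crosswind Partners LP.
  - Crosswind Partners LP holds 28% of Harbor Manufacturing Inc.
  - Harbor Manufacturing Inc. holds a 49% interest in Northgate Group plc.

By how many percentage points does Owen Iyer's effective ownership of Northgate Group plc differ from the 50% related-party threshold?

8.8638

By sibling attribution (R1), Owen Iyer is treated as also owning Emil Iyer's interest in Crosswind Partners LP, giving 73% + 27% = 100%.
By sibling attribution (R1), Owen Iyer is treated as owning Emil Iyer's 24% interest in Northgate Group plc.
Chain via Crosswind Partners LP → Harbor Manufacturing Inc. (R3): 100% × 28% × 49% = 13.72% of Northgate Group plc.
Chain via Fairlane Holdings Ltd → Ashford Logistics SA (R3): 31% × 58% × 19% = 3.4162% of Northgate Group plc.
Direct interest in Northgate Group plc: 24%.
Aggregating (R2): 13.72% + 3.4162% + 24% = 41.1362%.
41.1362% falls short of the 50% threshold by 8.8638 percentage points.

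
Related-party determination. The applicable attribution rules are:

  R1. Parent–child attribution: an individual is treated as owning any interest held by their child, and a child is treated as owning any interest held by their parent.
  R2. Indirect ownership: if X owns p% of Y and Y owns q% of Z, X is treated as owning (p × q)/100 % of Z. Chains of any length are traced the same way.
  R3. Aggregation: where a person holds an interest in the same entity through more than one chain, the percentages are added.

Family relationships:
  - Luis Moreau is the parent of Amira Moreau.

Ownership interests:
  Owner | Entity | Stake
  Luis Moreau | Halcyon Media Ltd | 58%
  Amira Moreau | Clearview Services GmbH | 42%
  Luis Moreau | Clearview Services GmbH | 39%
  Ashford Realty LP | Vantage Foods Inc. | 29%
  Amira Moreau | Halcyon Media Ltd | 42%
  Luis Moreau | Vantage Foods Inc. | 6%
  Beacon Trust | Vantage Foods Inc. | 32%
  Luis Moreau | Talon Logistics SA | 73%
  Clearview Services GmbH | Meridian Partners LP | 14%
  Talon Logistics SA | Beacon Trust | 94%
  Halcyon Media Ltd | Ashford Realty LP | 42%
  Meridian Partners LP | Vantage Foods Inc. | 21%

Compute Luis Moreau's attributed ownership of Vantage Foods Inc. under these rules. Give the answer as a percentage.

42.5198%

By parent–child attribution (R1), Luis Moreau is treated as also owning Amira Moreau's interest in Halcyon Media Ltd, giving 58% + 42% = 100%.
By parent–child attribution (R1), Luis Moreau is treated as also owning Amira Moreau's interest in Clearview Services GmbH, giving 39% + 42% = 81%.
Chain via Halcyon Media Ltd → Ashford Realty LP (R2): 100% × 42% × 29% = 12.18% of Vantage Foods Inc.
Chain via Talon Logistics SA → Beacon Trust (R2): 73% × 94% × 32% = 21.9584% of Vantage Foods Inc.
Chain via Clearview Services GmbH → Meridian Partners LP (R2): 81% × 14% × 21% = 2.3814% of Vantage Foods Inc.
Direct interest in Vantage Foods Inc: 6%.
Aggregating (R3): 12.18% + 21.9584% + 2.3814% + 6% = 42.5198%.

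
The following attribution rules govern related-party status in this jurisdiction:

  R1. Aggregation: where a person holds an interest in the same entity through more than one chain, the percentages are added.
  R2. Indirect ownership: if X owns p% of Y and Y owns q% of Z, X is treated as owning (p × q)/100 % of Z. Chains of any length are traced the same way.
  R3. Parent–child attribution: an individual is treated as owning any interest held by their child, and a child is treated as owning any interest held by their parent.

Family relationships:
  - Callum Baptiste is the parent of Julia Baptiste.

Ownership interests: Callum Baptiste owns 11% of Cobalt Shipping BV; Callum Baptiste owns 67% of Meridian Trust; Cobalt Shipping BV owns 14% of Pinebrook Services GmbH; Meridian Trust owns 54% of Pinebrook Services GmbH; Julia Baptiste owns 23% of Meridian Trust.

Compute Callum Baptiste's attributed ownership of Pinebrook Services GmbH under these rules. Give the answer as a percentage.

By parent–child attribution (R3), Callum Baptiste is treated as also owning Julia Baptiste's interest in Meridian Trust, giving 67% + 23% = 90%.
Chain via Meridian Trust (R2): 90% × 54% = 48.6% of Pinebrook Services GmbH.
Chain via Cobalt Shipping BV (R2): 11% × 14% = 1.54% of Pinebrook Services GmbH.
Aggregating (R1): 48.6% + 1.54% = 50.14%.

50.14%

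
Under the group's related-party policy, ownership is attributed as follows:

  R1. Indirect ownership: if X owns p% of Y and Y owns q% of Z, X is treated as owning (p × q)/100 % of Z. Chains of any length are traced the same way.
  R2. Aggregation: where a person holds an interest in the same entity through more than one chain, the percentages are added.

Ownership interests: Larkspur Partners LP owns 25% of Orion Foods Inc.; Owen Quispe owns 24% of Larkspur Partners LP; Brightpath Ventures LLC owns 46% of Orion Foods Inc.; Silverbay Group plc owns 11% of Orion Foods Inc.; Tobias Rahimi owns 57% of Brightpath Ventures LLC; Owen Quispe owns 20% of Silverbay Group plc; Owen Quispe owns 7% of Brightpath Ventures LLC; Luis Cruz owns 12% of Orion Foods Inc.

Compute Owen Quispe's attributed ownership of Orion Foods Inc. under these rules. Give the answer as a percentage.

Chain via Larkspur Partners LP (R1): 24% × 25% = 6% of Orion Foods Inc.
Chain via Brightpath Ventures LLC (R1): 7% × 46% = 3.22% of Orion Foods Inc.
Chain via Silverbay Group plc (R1): 20% × 11% = 2.2% of Orion Foods Inc.
Aggregating (R2): 6% + 3.22% + 2.2% = 11.42%.

11.42%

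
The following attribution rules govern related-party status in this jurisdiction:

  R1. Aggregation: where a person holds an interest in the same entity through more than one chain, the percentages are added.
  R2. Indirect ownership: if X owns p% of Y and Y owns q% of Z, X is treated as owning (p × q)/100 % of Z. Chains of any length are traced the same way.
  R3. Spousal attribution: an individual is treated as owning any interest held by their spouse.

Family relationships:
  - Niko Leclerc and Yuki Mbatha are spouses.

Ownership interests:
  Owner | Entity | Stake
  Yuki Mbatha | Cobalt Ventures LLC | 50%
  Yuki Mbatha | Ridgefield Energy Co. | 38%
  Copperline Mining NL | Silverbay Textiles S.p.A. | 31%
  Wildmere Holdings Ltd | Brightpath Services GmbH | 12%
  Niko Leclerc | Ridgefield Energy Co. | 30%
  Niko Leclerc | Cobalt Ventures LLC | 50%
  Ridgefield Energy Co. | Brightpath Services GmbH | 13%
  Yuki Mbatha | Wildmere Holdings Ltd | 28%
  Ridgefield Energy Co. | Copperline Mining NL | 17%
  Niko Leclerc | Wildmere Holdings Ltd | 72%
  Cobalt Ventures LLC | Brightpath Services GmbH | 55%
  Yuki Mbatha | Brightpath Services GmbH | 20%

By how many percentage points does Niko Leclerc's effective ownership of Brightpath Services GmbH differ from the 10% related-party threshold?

By spousal attribution (R3), Niko Leclerc is treated as also owning Yuki Mbatha's interest in Ridgefield Energy Co, giving 30% + 38% = 68%.
By spousal attribution (R3), Niko Leclerc is treated as also owning Yuki Mbatha's interest in Wildmere Holdings Ltd, giving 72% + 28% = 100%.
By spousal attribution (R3), Niko Leclerc is treated as also owning Yuki Mbatha's interest in Cobalt Ventures LLC, giving 50% + 50% = 100%.
By spousal attribution (R3), Niko Leclerc is treated as owning Yuki Mbatha's 20% interest in Brightpath Services GmbH.
Chain via Ridgefield Energy Co. (R2): 68% × 13% = 8.84% of Brightpath Services GmbH.
Chain via Wildmere Holdings Ltd (R2): 100% × 12% = 12% of Brightpath Services GmbH.
Chain via Cobalt Ventures LLC (R2): 100% × 55% = 55% of Brightpath Services GmbH.
Direct interest in Brightpath Services GmbH: 20%.
Aggregating (R1): 8.84% + 12% + 55% + 20% = 95.84%.
95.84% exceeds the 10% threshold by 85.84 percentage points.

85.84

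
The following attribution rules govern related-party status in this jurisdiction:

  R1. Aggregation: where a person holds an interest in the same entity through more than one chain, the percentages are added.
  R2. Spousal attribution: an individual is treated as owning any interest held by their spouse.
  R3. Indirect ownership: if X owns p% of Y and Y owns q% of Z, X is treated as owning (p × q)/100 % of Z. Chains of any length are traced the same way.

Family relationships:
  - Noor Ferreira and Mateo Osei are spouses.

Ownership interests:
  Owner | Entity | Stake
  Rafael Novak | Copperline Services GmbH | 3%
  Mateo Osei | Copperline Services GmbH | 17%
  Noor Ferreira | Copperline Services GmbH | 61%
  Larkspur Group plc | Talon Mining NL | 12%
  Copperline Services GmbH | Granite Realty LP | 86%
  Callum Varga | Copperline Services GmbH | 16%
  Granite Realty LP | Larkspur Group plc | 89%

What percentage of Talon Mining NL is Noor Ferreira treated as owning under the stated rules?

By spousal attribution (R2), Noor Ferreira is treated as also owning Mateo Osei's interest in Copperline Services GmbH, giving 61% + 17% = 78%.
Chain via Copperline Services GmbH → Granite Realty LP → Larkspur Group plc (R3): 78% × 86% × 89% × 12% = 7.164144% of Talon Mining NL.

7.164144%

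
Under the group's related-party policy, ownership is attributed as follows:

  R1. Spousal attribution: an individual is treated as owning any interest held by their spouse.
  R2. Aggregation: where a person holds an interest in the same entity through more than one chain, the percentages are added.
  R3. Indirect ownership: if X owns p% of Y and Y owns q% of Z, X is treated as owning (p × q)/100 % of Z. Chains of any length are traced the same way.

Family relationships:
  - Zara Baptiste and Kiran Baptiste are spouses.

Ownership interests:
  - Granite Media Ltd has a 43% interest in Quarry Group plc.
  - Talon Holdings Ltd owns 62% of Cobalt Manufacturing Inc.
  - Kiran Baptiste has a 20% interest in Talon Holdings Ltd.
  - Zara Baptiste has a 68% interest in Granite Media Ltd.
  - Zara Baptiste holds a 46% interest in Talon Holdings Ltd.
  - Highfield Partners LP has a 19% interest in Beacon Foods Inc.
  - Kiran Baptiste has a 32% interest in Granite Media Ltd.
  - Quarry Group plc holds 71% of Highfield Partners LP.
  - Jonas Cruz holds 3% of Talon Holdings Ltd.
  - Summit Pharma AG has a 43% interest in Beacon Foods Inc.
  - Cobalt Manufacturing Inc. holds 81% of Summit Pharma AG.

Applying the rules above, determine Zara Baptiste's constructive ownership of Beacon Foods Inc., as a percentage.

By spousal attribution (R1), Zara Baptiste is treated as also owning Kiran Baptiste's interest in Talon Holdings Ltd, giving 46% + 20% = 66%.
By spousal attribution (R1), Zara Baptiste is treated as also owning Kiran Baptiste's interest in Granite Media Ltd, giving 68% + 32% = 100%.
Chain via Talon Holdings Ltd → Cobalt Manufacturing Inc. → Summit Pharma AG (R3): 66% × 62% × 81% × 43% = 14.252436% of Beacon Foods Inc.
Chain via Granite Media Ltd → Quarry Group plc → Highfield Partners LP (R3): 100% × 43% × 71% × 19% = 5.8007% of Beacon Foods Inc.
Aggregating (R2): 14.252436% + 5.8007% = 20.053136%.

20.053136%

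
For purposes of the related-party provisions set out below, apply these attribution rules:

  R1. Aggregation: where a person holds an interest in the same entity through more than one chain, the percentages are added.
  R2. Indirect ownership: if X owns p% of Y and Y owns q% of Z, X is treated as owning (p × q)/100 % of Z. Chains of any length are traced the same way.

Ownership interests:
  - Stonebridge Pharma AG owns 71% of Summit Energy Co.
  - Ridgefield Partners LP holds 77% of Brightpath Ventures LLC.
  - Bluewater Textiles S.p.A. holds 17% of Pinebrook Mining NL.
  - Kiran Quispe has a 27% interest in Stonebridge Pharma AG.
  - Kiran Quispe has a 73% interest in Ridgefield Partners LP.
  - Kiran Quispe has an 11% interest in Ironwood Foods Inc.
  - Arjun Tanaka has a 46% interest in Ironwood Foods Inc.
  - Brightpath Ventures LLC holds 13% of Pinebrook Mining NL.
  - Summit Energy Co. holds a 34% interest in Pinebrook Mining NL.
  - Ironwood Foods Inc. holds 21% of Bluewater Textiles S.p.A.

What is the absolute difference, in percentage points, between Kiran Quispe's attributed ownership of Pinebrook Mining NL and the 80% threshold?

65.7822

Chain via Stonebridge Pharma AG → Summit Energy Co. (R2): 27% × 71% × 34% = 6.5178% of Pinebrook Mining NL.
Chain via Ridgefield Partners LP → Brightpath Ventures LLC (R2): 73% × 77% × 13% = 7.3073% of Pinebrook Mining NL.
Chain via Ironwood Foods Inc. → Bluewater Textiles S.p.A. (R2): 11% × 21% × 17% = 0.3927% of Pinebrook Mining NL.
Aggregating (R1): 6.5178% + 7.3073% + 0.3927% = 14.2178%.
14.2178% falls short of the 80% threshold by 65.7822 percentage points.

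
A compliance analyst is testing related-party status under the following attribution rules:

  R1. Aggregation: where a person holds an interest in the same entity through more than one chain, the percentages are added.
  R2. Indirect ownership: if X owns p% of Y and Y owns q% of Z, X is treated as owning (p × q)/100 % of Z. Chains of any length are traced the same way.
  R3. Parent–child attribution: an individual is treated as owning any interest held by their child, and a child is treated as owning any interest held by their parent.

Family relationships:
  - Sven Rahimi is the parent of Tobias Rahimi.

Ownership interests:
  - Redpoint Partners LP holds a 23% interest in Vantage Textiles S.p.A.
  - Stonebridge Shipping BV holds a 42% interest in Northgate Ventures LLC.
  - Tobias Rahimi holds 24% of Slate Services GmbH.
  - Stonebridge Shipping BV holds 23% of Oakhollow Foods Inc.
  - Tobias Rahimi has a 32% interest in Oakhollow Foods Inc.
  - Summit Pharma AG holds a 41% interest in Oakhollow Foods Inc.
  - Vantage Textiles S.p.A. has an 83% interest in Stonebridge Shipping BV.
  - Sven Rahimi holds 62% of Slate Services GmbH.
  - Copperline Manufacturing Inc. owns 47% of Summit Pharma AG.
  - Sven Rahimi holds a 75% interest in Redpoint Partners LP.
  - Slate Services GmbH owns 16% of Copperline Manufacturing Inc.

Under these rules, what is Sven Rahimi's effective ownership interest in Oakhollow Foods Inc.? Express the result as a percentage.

By parent–child attribution (R3), Sven Rahimi is treated as also owning Tobias Rahimi's interest in Slate Services GmbH, giving 62% + 24% = 86%.
By parent–child attribution (R3), Sven Rahimi is treated as owning Tobias Rahimi's 32% interest in Oakhollow Foods Inc.
Chain via Redpoint Partners LP → Vantage Textiles S.p.A. → Stonebridge Shipping BV (R2): 75% × 23% × 83% × 23% = 3.293025% of Oakhollow Foods Inc.
Chain via Slate Services GmbH → Copperline Manufacturing Inc. → Summit Pharma AG (R2): 86% × 16% × 47% × 41% = 2.651552% of Oakhollow Foods Inc.
Direct interest in Oakhollow Foods Inc: 32%.
Aggregating (R1): 3.293025% + 2.651552% + 32% = 37.944577%.

37.944577%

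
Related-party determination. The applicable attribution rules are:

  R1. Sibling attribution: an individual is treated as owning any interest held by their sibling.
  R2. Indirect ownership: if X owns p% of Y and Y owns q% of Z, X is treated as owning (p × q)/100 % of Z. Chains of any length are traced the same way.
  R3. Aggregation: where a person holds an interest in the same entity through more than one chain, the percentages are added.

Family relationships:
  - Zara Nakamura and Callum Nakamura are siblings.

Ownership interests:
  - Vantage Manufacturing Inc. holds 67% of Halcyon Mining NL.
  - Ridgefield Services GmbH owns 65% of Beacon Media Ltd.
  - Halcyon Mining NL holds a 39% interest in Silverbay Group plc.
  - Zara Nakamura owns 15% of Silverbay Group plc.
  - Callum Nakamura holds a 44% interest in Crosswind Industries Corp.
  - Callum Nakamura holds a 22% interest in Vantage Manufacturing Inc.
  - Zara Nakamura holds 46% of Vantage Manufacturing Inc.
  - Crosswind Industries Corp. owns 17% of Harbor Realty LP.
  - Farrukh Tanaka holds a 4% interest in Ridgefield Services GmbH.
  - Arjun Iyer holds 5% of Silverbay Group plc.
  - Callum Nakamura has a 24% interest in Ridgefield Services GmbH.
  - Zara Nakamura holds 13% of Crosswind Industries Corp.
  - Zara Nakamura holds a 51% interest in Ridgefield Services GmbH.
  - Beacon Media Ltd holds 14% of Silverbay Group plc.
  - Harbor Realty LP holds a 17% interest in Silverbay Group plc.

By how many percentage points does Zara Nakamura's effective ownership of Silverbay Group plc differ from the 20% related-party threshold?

By sibling attribution (R1), Zara Nakamura is treated as also owning Callum Nakamura's interest in Ridgefield Services GmbH, giving 51% + 24% = 75%.
By sibling attribution (R1), Zara Nakamura is treated as also owning Callum Nakamura's interest in Crosswind Industries Corp, giving 13% + 44% = 57%.
By sibling attribution (R1), Zara Nakamura is treated as also owning Callum Nakamura's interest in Vantage Manufacturing Inc, giving 46% + 22% = 68%.
Chain via Ridgefield Services GmbH → Beacon Media Ltd (R2): 75% × 65% × 14% = 6.825% of Silverbay Group plc.
Chain via Crosswind Industries Corp. → Harbor Realty LP (R2): 57% × 17% × 17% = 1.6473% of Silverbay Group plc.
Chain via Vantage Manufacturing Inc. → Halcyon Mining NL (R2): 68% × 67% × 39% = 17.7684% of Silverbay Group plc.
Direct interest in Silverbay Group plc: 15%.
Aggregating (R3): 6.825% + 1.6473% + 17.7684% + 15% = 41.2407%.
41.2407% exceeds the 20% threshold by 21.2407 percentage points.

21.2407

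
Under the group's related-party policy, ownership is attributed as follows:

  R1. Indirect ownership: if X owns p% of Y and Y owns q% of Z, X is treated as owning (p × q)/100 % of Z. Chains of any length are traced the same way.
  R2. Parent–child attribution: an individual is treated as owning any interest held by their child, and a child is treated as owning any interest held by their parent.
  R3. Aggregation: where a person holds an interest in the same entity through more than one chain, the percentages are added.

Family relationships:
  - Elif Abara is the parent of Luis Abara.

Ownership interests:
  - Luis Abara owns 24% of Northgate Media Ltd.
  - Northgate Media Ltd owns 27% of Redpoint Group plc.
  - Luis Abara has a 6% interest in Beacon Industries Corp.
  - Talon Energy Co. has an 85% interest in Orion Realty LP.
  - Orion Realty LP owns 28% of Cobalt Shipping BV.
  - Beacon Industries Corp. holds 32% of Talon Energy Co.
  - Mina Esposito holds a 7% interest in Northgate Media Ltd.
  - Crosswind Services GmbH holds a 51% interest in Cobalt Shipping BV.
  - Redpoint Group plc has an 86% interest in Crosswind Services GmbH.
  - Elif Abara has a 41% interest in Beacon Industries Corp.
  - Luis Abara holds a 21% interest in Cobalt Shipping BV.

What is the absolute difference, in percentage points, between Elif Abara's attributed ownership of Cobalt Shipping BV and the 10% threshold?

17.421648

By parent–child attribution (R2), Elif Abara is treated as also owning Luis Abara's interest in Beacon Industries Corp, giving 41% + 6% = 47%.
By parent–child attribution (R2), Elif Abara is treated as owning Luis Abara's 24% interest in Northgate Media Ltd.
By parent–child attribution (R2), Elif Abara is treated as owning Luis Abara's 21% interest in Cobalt Shipping BV.
Chain via Beacon Industries Corp. → Talon Energy Co. → Orion Realty LP (R1): 47% × 32% × 85% × 28% = 3.57952% of Cobalt Shipping BV.
Chain via Northgate Media Ltd → Redpoint Group plc → Crosswind Services GmbH (R1): 24% × 27% × 86% × 51% = 2.842128% of Cobalt Shipping BV.
Direct interest in Cobalt Shipping BV: 21%.
Aggregating (R3): 3.57952% + 2.842128% + 21% = 27.421648%.
27.421648% exceeds the 10% threshold by 17.421648 percentage points.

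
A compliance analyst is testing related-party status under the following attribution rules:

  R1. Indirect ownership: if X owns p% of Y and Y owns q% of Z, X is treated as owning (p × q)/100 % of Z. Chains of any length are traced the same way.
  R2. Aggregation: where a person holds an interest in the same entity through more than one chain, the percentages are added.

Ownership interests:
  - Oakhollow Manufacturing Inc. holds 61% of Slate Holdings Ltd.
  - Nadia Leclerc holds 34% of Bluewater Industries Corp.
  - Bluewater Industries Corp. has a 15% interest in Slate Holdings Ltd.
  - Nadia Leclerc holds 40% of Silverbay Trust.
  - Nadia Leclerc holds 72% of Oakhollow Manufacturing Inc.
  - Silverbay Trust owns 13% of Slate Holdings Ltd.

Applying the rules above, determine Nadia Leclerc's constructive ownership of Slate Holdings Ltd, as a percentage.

Chain via Oakhollow Manufacturing Inc. (R1): 72% × 61% = 43.92% of Slate Holdings Ltd.
Chain via Bluewater Industries Corp. (R1): 34% × 15% = 5.1% of Slate Holdings Ltd.
Chain via Silverbay Trust (R1): 40% × 13% = 5.2% of Slate Holdings Ltd.
Aggregating (R2): 43.92% + 5.1% + 5.2% = 54.22%.

54.22%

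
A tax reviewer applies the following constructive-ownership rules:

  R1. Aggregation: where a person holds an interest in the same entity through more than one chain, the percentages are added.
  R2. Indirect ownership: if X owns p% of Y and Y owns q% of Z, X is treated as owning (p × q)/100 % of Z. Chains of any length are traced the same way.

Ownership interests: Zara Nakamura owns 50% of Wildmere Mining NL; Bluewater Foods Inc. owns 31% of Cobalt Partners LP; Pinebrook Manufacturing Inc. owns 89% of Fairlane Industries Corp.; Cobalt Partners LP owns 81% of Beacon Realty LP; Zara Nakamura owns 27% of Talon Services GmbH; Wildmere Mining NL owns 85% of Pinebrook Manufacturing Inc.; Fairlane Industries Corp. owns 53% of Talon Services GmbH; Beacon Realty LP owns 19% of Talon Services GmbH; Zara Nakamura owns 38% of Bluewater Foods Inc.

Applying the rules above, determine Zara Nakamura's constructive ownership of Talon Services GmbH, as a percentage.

48.860192%

Chain via Wildmere Mining NL → Pinebrook Manufacturing Inc. → Fairlane Industries Corp. (R2): 50% × 85% × 89% × 53% = 20.04725% of Talon Services GmbH.
Chain via Bluewater Foods Inc. → Cobalt Partners LP → Beacon Realty LP (R2): 38% × 31% × 81% × 19% = 1.812942% of Talon Services GmbH.
Direct interest in Talon Services GmbH: 27%.
Aggregating (R1): 20.04725% + 1.812942% + 27% = 48.860192%.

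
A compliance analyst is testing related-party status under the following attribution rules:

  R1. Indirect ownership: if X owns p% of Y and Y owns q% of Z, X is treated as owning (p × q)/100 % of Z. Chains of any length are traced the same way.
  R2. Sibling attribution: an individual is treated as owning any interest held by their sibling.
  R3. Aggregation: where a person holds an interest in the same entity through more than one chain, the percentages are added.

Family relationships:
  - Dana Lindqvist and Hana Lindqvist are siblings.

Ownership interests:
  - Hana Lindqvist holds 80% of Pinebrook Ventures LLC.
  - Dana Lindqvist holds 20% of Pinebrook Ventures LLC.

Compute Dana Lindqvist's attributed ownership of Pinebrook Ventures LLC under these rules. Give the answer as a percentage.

By sibling attribution (R2), Dana Lindqvist is treated as also owning Hana Lindqvist's interest in Pinebrook Ventures LLC, giving 20% + 80% = 100%.
Direct interest in Pinebrook Ventures LLC: 100%.

100%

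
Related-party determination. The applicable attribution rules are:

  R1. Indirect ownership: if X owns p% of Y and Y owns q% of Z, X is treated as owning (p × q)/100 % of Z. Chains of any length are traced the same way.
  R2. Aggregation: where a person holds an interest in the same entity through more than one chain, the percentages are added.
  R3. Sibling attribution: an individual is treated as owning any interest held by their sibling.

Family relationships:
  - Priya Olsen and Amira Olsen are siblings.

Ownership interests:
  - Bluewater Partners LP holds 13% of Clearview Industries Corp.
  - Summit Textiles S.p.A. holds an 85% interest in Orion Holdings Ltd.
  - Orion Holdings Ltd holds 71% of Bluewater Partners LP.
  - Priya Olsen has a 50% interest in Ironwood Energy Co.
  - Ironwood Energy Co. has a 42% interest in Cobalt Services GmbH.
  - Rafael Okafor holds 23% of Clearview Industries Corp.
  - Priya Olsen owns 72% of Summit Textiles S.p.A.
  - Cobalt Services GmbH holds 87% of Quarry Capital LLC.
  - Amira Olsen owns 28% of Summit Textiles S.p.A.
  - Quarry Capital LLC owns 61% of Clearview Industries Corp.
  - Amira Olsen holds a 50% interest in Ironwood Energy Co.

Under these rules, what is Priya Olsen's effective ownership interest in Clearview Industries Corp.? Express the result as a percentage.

30.1349%

By sibling attribution (R3), Priya Olsen is treated as also owning Amira Olsen's interest in Ironwood Energy Co, giving 50% + 50% = 100%.
By sibling attribution (R3), Priya Olsen is treated as also owning Amira Olsen's interest in Summit Textiles S.p.A, giving 72% + 28% = 100%.
Chain via Ironwood Energy Co. → Cobalt Services GmbH → Quarry Capital LLC (R1): 100% × 42% × 87% × 61% = 22.2894% of Clearview Industries Corp.
Chain via Summit Textiles S.p.A. → Orion Holdings Ltd → Bluewater Partners LP (R1): 100% × 85% × 71% × 13% = 7.8455% of Clearview Industries Corp.
Aggregating (R2): 22.2894% + 7.8455% = 30.1349%.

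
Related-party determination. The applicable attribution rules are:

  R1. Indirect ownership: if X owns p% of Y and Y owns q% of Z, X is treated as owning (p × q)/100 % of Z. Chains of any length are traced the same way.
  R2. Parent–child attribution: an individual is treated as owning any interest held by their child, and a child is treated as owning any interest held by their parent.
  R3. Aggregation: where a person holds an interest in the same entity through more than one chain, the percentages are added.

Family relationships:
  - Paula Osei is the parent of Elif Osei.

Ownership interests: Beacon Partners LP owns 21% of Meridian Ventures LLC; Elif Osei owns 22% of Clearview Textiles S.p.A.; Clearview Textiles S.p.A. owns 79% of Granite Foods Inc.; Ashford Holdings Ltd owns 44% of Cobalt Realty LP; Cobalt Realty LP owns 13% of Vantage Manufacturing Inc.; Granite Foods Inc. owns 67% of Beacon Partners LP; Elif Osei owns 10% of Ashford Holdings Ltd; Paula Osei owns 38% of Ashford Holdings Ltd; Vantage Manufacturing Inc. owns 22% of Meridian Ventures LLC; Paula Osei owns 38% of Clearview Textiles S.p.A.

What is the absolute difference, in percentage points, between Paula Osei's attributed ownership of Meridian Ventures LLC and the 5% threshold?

2.273212

By parent–child attribution (R2), Paula Osei is treated as also owning Elif Osei's interest in Clearview Textiles S.p.A, giving 38% + 22% = 60%.
By parent–child attribution (R2), Paula Osei is treated as also owning Elif Osei's interest in Ashford Holdings Ltd, giving 38% + 10% = 48%.
Chain via Clearview Textiles S.p.A. → Granite Foods Inc. → Beacon Partners LP (R1): 60% × 79% × 67% × 21% = 6.66918% of Meridian Ventures LLC.
Chain via Ashford Holdings Ltd → Cobalt Realty LP → Vantage Manufacturing Inc. (R1): 48% × 44% × 13% × 22% = 0.604032% of Meridian Ventures LLC.
Aggregating (R3): 6.66918% + 0.604032% = 7.273212%.
7.273212% exceeds the 5% threshold by 2.273212 percentage points.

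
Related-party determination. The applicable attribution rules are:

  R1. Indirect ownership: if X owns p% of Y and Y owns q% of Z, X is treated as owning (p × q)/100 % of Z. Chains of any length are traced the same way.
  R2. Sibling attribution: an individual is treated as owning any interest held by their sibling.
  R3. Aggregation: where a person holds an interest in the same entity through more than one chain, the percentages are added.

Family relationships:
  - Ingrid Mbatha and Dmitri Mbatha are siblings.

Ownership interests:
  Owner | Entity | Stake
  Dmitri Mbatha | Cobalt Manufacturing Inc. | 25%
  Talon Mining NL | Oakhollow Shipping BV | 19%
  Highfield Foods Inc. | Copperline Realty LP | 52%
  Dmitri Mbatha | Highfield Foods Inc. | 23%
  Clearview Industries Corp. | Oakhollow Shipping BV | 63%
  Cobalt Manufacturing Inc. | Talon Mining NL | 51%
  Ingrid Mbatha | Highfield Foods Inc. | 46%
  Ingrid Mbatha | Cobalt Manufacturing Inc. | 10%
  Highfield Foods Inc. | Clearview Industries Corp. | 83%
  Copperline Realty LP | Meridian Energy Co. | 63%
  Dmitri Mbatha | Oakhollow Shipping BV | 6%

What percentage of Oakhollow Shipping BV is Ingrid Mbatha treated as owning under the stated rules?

45.4716%

By sibling attribution (R2), Ingrid Mbatha is treated as also owning Dmitri Mbatha's interest in Cobalt Manufacturing Inc, giving 10% + 25% = 35%.
By sibling attribution (R2), Ingrid Mbatha is treated as also owning Dmitri Mbatha's interest in Highfield Foods Inc, giving 46% + 23% = 69%.
By sibling attribution (R2), Ingrid Mbatha is treated as owning Dmitri Mbatha's 6% interest in Oakhollow Shipping BV.
Chain via Cobalt Manufacturing Inc. → Talon Mining NL (R1): 35% × 51% × 19% = 3.3915% of Oakhollow Shipping BV.
Chain via Highfield Foods Inc. → Clearview Industries Corp. (R1): 69% × 83% × 63% = 36.0801% of Oakhollow Shipping BV.
Direct interest in Oakhollow Shipping BV: 6%.
Aggregating (R3): 3.3915% + 36.0801% + 6% = 45.4716%.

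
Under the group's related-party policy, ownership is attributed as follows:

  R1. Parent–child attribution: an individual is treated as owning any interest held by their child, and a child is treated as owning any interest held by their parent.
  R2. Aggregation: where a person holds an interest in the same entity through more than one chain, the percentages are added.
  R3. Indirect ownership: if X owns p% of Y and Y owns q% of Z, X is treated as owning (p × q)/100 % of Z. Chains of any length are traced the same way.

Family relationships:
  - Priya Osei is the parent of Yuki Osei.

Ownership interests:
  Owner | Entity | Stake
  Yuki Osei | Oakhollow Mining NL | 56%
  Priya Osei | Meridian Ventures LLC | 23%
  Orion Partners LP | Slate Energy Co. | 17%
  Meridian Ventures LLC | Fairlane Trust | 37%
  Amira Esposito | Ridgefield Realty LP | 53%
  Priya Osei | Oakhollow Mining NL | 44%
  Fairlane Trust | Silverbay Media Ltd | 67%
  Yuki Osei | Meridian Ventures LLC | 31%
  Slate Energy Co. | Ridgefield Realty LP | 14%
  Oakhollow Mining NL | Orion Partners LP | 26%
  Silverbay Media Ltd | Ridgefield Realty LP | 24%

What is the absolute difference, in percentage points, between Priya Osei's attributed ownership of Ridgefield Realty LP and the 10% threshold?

By parent–child attribution (R1), Priya Osei is treated as also owning Yuki Osei's interest in Meridian Ventures LLC, giving 23% + 31% = 54%.
By parent–child attribution (R1), Priya Osei is treated as also owning Yuki Osei's interest in Oakhollow Mining NL, giving 44% + 56% = 100%.
Chain via Meridian Ventures LLC → Fairlane Trust → Silverbay Media Ltd (R3): 54% × 37% × 67% × 24% = 3.212784% of Ridgefield Realty LP.
Chain via Oakhollow Mining NL → Orion Partners LP → Slate Energy Co. (R3): 100% × 26% × 17% × 14% = 0.6188% of Ridgefield Realty LP.
Aggregating (R2): 3.212784% + 0.6188% = 3.831584%.
3.831584% falls short of the 10% threshold by 6.168416 percentage points.

6.168416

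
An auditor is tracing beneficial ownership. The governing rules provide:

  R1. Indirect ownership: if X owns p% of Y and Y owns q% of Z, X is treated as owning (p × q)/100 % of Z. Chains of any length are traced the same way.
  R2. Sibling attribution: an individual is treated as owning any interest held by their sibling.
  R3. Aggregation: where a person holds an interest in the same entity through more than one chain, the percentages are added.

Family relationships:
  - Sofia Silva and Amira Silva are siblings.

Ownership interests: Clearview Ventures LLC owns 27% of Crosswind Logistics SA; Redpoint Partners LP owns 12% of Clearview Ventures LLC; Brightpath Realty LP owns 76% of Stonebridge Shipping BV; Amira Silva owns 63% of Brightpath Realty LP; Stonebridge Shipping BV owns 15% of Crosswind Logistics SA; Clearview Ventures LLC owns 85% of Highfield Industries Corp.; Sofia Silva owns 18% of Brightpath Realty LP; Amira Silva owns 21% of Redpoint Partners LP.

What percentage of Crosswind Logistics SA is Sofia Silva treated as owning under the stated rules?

9.9144%

By sibling attribution (R2), Sofia Silva is treated as also owning Amira Silva's interest in Brightpath Realty LP, giving 18% + 63% = 81%.
By sibling attribution (R2), Sofia Silva is treated as owning Amira Silva's 21% interest in Redpoint Partners LP.
Chain via Brightpath Realty LP → Stonebridge Shipping BV (R1): 81% × 76% × 15% = 9.234% of Crosswind Logistics SA.
Chain via Redpoint Partners LP → Clearview Ventures LLC (R1): 21% × 12% × 27% = 0.6804% of Crosswind Logistics SA.
Aggregating (R3): 9.234% + 0.6804% = 9.9144%.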